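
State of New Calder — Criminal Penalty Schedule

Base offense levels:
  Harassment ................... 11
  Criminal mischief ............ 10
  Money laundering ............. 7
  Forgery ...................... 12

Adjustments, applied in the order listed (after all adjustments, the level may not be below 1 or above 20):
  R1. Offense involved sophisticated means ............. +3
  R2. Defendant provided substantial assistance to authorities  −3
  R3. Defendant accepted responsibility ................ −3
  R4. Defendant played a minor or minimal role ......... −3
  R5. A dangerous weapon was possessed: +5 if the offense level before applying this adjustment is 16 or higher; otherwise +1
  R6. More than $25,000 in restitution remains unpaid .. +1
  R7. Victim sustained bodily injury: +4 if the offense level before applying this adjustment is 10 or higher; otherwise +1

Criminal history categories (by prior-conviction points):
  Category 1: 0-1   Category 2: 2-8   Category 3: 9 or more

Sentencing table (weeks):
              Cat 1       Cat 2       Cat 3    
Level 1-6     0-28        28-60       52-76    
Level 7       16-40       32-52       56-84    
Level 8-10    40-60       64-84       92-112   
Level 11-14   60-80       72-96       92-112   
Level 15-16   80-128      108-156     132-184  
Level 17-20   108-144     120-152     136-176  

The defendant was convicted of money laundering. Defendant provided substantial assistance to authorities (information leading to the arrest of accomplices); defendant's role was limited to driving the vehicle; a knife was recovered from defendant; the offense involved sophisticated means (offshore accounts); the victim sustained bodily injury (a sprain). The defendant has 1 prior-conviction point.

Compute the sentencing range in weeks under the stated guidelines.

0-28 weeks

Base offense level for money laundering: 7.
R1 applies: 7 + 3 = 10.
R2 applies: 10 − 3 = 7.
R3 does not apply.
R4 applies: 7 − 3 = 4.
R5 applies (level before this adjustment is 4 < 16, so +1): 4 + 1 = 5.
R6 does not apply.
R7 applies (level before this adjustment is 5 < 10, so +1): 5 + 1 = 6.
Final offense level: 6.
Criminal history: 1 prior point → Category 1 (0-1).
Level 6 falls in the 1-6 band.
Grid: Level 1-6 × Category 1 = 0-28 weeks.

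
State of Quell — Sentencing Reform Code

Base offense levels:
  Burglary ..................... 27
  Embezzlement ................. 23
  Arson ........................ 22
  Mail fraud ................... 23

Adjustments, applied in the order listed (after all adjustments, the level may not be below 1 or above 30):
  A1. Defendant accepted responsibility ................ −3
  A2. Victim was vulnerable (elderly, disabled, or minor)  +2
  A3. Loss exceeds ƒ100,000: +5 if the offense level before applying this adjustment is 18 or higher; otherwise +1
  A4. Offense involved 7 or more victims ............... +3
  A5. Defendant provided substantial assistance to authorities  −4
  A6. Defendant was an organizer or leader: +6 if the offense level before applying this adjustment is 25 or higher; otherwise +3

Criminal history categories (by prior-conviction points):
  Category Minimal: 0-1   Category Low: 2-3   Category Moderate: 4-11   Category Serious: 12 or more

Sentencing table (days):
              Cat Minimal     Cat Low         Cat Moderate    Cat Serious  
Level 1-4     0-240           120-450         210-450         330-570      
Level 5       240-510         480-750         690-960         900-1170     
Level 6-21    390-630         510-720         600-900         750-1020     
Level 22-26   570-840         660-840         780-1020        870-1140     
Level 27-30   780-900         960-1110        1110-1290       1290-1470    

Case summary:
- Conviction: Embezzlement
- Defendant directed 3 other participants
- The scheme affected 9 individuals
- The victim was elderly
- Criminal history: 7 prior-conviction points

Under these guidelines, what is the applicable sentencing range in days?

Base offense level for embezzlement: 23.
A2 applies: 23 + 2 = 25.
A4 applies: 25 + 3 = 28.
A6 applies (level before this adjustment is 28 ≥ 25, so +6): 28 + 6 = 34.
Level 34 exceeds the maximum of 30; capped at 30.
Final offense level: 30.
Criminal history: 7 prior points → Category Moderate (4-11).
Level 30 falls in the 27-30 band.
Grid: Level 27-30 × Category Moderate = 1110-1290 days.

1110-1290 days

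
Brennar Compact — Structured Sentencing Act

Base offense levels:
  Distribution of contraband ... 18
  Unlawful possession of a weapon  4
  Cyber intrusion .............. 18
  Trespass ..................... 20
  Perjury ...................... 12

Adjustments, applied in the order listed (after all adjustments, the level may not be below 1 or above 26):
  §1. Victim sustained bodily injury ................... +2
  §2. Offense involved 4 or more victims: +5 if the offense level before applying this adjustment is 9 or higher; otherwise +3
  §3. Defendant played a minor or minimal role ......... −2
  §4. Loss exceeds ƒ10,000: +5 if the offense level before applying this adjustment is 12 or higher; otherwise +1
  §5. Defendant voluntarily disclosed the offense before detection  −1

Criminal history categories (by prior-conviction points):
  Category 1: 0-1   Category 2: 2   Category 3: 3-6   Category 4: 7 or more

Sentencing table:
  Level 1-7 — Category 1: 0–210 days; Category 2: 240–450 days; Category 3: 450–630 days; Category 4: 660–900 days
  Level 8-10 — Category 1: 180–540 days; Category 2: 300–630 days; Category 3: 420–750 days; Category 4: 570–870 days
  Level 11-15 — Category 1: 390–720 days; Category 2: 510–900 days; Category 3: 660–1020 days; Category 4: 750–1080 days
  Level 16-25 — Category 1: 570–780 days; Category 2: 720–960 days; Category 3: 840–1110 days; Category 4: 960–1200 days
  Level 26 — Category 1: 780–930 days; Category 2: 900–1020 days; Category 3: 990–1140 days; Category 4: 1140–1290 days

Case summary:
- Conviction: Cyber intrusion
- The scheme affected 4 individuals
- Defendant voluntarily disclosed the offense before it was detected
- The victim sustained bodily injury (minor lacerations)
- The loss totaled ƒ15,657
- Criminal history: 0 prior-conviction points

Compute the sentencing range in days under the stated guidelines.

Base offense level for cyber intrusion: 18.
§1 applies: 18 + 2 = 20.
§2 applies (level before this adjustment is 20 ≥ 9, so +5): 20 + 5 = 25.
§4 applies (level before this adjustment is 25 ≥ 12, so +5): 25 + 5 = 30.
§5 applies: 30 − 1 = 29.
Level 29 exceeds the maximum of 26; capped at 26.
Final offense level: 26.
Criminal history: 0 prior points → Category 1 (0-1).
Level 26 falls in the 26 band.
Grid: Level 26 × Category 1 = 780-930 days.

780-930 days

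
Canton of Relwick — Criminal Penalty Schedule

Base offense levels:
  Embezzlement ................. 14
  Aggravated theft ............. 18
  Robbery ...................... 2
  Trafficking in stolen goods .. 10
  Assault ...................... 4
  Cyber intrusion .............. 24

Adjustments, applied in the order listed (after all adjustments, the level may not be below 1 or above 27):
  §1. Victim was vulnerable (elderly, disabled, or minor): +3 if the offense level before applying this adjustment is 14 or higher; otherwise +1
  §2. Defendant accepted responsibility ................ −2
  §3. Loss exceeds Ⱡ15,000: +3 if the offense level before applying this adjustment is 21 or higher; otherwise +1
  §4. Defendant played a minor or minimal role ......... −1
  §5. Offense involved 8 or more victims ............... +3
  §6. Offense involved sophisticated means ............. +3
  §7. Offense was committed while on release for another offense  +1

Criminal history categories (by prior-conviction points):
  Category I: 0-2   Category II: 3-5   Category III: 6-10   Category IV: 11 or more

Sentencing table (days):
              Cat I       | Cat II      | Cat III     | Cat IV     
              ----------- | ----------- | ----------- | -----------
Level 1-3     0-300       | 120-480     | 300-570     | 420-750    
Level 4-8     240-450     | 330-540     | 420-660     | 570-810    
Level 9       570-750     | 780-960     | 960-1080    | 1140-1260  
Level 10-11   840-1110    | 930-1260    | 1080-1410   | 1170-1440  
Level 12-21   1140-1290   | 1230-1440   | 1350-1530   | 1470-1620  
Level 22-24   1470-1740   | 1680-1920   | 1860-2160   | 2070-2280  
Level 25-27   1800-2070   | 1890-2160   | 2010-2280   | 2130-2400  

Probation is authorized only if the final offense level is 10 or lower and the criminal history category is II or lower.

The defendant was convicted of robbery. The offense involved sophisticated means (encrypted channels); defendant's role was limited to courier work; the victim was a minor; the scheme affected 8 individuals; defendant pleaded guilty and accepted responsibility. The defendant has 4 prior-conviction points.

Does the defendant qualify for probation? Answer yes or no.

Base offense level for robbery: 2.
§1 applies (level before this adjustment is 2 < 14, so +1): 2 + 1 = 3.
§2 applies: 3 − 2 = 1.
§3 does not apply.
§4 applies: 1 − 1 = 0.
§5 applies: 0 + 3 = 3.
§6 applies: 3 + 3 = 6.
Final offense level: 6.
Criminal history: 4 prior points → Category II (3-5).
Level 6 falls in the 4-8 band.
Grid: Level 4-8 × Category II = 330-540 days.
Probation check: level 6 ≤ 10 and category II ≤ II → eligible.

Yes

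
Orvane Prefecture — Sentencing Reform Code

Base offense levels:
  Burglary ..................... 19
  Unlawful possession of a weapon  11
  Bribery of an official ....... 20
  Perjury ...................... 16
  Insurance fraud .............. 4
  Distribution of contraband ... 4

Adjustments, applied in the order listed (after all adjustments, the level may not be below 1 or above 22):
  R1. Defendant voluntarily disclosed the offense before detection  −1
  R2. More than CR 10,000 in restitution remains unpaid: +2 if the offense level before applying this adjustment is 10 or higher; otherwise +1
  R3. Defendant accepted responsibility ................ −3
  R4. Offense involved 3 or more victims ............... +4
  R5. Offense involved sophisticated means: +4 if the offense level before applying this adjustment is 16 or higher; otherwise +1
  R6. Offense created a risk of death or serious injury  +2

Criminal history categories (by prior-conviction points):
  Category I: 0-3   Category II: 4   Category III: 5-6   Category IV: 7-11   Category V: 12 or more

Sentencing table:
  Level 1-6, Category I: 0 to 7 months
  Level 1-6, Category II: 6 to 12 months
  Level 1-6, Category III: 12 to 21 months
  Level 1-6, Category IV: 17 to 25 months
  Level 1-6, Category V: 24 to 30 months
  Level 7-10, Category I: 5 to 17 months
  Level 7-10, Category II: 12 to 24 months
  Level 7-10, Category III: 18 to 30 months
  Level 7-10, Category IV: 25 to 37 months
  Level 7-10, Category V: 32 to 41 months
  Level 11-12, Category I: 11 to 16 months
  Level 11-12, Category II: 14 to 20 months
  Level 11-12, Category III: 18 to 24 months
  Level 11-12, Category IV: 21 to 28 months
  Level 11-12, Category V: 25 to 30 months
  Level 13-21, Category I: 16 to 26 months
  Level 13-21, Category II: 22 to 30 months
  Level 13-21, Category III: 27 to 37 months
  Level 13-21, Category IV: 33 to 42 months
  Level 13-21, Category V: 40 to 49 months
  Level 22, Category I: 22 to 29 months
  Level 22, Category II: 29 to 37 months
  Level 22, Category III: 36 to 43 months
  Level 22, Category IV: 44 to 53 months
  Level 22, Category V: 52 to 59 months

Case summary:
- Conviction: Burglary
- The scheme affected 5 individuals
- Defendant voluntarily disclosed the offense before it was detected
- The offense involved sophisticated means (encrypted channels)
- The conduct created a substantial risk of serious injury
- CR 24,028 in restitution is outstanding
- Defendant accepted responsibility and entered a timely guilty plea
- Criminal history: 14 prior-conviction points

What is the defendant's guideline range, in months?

Base offense level for burglary: 19.
R1 applies: 19 − 1 = 18.
R2 applies (level before this adjustment is 18 ≥ 10, so +2): 18 + 2 = 20.
R3 applies: 20 − 3 = 17.
R4 applies: 17 + 4 = 21.
R5 applies (level before this adjustment is 21 ≥ 16, so +4): 21 + 4 = 25.
R6 applies: 25 + 2 = 27.
Level 27 exceeds the maximum of 22; capped at 22.
Final offense level: 22.
Criminal history: 14 prior points → Category V (12+).
Level 22 falls in the 22 band.
Grid: Level 22 × Category V = 52-59 months.

52-59 months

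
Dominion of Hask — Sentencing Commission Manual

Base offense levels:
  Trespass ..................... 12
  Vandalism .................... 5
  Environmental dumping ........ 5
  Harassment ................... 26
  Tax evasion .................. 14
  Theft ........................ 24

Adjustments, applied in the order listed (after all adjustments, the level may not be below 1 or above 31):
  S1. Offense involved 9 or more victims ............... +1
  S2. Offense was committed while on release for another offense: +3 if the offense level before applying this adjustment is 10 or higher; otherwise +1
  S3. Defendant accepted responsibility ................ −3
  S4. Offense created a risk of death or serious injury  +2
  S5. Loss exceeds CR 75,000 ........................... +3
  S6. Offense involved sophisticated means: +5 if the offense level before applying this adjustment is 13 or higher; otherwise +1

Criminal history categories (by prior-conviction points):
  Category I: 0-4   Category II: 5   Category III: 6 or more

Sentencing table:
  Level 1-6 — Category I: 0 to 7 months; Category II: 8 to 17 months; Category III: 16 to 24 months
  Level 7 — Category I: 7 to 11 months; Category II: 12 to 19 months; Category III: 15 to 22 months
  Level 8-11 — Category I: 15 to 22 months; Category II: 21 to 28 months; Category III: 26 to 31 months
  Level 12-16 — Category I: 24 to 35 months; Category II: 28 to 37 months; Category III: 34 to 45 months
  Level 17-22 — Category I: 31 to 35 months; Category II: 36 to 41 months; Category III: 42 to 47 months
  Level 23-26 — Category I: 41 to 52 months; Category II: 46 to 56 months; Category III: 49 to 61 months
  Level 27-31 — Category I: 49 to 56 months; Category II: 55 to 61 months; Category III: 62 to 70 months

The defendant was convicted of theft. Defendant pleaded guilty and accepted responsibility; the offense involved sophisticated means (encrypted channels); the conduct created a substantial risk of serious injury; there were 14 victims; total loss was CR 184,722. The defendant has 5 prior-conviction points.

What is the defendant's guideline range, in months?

55-61 months

Base offense level for theft: 24.
S1 applies: 24 + 1 = 25.
S3 applies: 25 − 3 = 22.
S4 applies: 22 + 2 = 24.
S5 applies: 24 + 3 = 27.
S6 applies (level before this adjustment is 27 ≥ 13, so +5): 27 + 5 = 32.
Level 32 exceeds the maximum of 31; capped at 31.
Final offense level: 31.
Criminal history: 5 prior points → Category II (5).
Level 31 falls in the 27-31 band.
Grid: Level 27-31 × Category II = 55-61 months.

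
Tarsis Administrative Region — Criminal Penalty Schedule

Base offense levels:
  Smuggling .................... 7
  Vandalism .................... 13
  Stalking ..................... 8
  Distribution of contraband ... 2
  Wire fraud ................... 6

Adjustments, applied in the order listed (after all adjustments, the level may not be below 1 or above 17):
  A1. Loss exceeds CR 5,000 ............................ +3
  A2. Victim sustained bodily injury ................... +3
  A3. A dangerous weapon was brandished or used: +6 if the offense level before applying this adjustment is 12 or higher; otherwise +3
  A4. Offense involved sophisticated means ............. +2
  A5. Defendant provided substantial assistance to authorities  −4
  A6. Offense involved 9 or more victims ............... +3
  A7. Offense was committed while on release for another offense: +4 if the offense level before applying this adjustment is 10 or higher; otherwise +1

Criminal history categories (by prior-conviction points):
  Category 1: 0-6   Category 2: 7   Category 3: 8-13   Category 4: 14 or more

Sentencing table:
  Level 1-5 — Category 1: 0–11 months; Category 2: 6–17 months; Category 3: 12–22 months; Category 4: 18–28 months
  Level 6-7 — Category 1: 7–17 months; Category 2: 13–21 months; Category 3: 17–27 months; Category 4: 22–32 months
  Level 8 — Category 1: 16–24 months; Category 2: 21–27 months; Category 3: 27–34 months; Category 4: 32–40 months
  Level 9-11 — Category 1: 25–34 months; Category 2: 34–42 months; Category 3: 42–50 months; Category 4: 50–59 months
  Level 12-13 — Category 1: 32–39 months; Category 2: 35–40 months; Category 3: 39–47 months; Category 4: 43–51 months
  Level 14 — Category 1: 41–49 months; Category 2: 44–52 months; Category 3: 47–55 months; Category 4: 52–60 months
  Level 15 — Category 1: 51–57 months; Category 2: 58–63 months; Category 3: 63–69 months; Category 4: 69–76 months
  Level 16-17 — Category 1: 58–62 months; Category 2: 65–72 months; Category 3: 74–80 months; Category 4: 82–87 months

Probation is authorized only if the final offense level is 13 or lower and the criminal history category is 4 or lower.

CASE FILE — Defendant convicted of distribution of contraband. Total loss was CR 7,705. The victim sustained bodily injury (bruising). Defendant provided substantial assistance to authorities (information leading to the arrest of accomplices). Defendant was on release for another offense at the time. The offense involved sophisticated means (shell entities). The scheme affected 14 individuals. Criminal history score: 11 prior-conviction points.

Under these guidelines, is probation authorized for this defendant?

Base offense level for distribution of contraband: 2.
A1 applies: 2 + 3 = 5.
A2 applies: 5 + 3 = 8.
A3 does not apply.
A4 applies: 8 + 2 = 10.
A5 applies: 10 − 4 = 6.
A6 applies: 6 + 3 = 9.
A7 applies (level before this adjustment is 9 < 10, so +1): 9 + 1 = 10.
Final offense level: 10.
Criminal history: 11 prior points → Category 3 (8-13).
Level 10 falls in the 9-11 band.
Grid: Level 9-11 × Category 3 = 42-50 months.
Probation check: level 10 ≤ 13 and category 3 ≤ 4 → eligible.

Yes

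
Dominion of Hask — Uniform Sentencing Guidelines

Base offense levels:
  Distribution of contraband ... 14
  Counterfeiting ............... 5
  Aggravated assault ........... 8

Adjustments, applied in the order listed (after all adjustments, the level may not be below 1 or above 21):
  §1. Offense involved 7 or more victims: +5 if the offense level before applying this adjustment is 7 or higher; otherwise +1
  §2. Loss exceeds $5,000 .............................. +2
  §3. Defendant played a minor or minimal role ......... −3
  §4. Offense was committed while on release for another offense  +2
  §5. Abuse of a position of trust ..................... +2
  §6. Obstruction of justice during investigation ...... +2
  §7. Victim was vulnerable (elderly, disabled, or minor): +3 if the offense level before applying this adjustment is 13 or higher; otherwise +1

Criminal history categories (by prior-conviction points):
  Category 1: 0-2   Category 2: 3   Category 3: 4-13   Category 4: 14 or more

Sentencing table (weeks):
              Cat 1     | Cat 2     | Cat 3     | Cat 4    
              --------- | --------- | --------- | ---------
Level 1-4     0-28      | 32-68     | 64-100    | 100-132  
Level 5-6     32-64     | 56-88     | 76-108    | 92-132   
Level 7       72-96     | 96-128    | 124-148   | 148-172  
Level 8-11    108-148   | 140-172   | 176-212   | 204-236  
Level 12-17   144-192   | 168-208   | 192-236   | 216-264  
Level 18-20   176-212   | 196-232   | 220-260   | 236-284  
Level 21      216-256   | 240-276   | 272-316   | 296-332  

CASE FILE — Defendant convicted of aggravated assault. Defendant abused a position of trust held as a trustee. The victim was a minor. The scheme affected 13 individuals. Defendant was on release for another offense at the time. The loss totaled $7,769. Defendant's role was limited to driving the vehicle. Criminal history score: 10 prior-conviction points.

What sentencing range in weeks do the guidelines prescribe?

220-260 weeks

Base offense level for aggravated assault: 8.
§1 applies (level before this adjustment is 8 ≥ 7, so +5): 8 + 5 = 13.
§2 applies: 13 + 2 = 15.
§3 applies: 15 − 3 = 12.
§4 applies: 12 + 2 = 14.
§5 applies: 14 + 2 = 16.
§7 applies (level before this adjustment is 16 ≥ 13, so +3): 16 + 3 = 19.
Final offense level: 19.
Criminal history: 10 prior points → Category 3 (4-13).
Level 19 falls in the 18-20 band.
Grid: Level 18-20 × Category 3 = 220-260 weeks.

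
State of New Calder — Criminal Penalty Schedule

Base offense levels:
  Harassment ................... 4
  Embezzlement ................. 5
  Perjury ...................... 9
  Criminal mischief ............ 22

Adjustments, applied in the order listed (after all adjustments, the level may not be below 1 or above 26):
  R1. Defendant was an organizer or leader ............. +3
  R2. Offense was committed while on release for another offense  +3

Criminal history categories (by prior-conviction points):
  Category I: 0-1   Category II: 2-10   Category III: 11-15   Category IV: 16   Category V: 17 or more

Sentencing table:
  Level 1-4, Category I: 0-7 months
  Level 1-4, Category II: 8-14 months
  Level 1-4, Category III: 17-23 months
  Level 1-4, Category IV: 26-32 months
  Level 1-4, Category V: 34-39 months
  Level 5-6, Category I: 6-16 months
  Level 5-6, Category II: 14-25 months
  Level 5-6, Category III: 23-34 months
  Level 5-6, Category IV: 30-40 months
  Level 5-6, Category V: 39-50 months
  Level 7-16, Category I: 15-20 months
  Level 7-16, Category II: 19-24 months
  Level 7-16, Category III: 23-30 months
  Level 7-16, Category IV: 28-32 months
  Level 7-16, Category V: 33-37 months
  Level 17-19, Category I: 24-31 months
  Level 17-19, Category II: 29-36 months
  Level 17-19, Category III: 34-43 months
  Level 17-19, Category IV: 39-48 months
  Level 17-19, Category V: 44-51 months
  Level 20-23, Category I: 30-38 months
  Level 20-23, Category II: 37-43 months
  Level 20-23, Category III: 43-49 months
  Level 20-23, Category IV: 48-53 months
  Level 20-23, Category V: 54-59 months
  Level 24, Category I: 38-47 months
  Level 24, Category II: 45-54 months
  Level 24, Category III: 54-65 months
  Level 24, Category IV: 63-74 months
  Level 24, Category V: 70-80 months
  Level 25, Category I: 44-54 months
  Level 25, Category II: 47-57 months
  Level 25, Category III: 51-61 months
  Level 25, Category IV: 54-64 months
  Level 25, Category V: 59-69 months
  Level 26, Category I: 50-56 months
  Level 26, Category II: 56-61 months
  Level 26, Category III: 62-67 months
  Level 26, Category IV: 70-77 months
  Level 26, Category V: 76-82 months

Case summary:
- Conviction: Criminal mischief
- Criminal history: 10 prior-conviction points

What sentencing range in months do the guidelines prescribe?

37-43 months

Base offense level for criminal mischief: 22.
Final offense level: 22.
Criminal history: 10 prior points → Category II (2-10).
Level 22 falls in the 20-23 band.
Grid: Level 20-23 × Category II = 37-43 months.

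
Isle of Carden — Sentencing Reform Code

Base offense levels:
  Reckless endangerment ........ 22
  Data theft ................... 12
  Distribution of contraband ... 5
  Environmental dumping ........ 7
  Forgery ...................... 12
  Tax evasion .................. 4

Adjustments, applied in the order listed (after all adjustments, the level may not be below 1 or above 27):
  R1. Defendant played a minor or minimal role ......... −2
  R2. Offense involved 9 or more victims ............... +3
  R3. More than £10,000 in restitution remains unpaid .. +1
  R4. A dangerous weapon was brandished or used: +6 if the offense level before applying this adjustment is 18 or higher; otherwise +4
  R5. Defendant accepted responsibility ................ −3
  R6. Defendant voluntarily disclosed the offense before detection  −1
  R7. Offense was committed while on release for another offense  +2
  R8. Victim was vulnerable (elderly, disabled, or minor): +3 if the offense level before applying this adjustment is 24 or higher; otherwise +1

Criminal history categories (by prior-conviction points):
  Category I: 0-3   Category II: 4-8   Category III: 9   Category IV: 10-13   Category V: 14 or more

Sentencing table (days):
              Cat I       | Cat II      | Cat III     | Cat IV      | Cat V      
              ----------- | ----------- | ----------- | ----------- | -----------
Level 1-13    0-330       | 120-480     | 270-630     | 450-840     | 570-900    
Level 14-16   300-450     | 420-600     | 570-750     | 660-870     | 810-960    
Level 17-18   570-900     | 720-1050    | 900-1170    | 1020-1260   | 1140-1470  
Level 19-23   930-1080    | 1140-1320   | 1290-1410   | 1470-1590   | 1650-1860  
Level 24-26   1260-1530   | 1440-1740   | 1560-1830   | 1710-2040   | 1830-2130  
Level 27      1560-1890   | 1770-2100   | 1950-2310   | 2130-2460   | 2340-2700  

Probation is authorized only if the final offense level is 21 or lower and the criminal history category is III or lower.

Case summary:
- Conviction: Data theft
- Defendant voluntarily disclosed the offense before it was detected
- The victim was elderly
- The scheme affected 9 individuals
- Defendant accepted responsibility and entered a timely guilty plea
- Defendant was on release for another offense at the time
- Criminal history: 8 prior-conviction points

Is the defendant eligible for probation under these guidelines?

Base offense level for data theft: 12.
R1 does not apply.
R2 applies: 12 + 3 = 15.
R3 does not apply.
R5 applies: 15 − 3 = 12.
R6 applies: 12 − 1 = 11.
R7 applies: 11 + 2 = 13.
R8 applies (level before this adjustment is 13 < 24, so +1): 13 + 1 = 14.
Final offense level: 14.
Criminal history: 8 prior points → Category II (4-8).
Level 14 falls in the 14-16 band.
Grid: Level 14-16 × Category II = 420-600 days.
Probation check: level 14 ≤ 21 and category II ≤ III → eligible.

Yes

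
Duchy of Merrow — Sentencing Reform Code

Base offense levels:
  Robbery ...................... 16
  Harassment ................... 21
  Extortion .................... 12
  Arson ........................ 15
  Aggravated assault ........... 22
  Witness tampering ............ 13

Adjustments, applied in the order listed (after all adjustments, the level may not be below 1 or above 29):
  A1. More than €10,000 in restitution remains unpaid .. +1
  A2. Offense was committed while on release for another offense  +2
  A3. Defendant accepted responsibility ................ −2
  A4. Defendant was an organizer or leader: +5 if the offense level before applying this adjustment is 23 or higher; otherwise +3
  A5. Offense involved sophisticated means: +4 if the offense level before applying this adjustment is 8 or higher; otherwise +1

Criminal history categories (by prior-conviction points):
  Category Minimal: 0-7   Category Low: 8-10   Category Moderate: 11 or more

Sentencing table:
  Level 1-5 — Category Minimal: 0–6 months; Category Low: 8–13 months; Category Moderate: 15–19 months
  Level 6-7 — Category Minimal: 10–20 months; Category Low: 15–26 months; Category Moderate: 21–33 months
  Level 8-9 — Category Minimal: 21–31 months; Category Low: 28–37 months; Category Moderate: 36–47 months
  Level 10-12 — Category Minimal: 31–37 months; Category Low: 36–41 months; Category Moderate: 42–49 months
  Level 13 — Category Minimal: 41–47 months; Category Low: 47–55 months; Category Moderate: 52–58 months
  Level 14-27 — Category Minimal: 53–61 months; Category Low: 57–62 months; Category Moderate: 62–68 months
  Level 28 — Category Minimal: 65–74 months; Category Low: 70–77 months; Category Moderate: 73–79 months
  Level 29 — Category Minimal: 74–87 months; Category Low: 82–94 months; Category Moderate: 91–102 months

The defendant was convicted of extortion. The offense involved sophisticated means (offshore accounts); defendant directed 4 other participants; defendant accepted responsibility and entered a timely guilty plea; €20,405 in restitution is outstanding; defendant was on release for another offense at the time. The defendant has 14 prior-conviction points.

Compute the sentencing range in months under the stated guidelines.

62-68 months

Base offense level for extortion: 12.
A1 applies: 12 + 1 = 13.
A2 applies: 13 + 2 = 15.
A3 applies: 15 − 2 = 13.
A4 applies (level before this adjustment is 13 < 23, so +3): 13 + 3 = 16.
A5 applies (level before this adjustment is 16 ≥ 8, so +4): 16 + 4 = 20.
Final offense level: 20.
Criminal history: 14 prior points → Category Moderate (11+).
Level 20 falls in the 14-27 band.
Grid: Level 14-27 × Category Moderate = 62-68 months.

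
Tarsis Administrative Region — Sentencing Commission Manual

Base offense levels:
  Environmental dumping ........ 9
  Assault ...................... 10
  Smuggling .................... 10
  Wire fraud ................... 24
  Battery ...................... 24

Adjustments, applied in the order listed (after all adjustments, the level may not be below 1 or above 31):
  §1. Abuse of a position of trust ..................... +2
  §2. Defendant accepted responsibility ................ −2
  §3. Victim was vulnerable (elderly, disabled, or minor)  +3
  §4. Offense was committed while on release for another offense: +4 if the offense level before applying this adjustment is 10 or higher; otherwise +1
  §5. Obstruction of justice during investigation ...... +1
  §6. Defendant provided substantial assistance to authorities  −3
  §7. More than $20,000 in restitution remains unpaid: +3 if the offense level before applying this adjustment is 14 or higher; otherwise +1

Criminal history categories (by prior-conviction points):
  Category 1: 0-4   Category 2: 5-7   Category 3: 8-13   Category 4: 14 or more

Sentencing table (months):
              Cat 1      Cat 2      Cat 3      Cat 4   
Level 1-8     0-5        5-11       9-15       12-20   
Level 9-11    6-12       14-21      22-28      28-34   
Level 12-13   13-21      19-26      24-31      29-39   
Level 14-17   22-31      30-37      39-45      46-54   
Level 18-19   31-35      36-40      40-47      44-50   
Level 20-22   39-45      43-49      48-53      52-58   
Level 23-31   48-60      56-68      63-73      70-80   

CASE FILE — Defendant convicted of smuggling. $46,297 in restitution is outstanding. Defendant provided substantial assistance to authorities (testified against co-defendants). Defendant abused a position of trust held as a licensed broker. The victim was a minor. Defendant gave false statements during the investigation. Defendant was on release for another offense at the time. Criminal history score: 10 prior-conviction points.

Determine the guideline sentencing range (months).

48-53 months

Base offense level for smuggling: 10.
§1 applies: 10 + 2 = 12.
§3 applies: 12 + 3 = 15.
§4 applies (level before this adjustment is 15 ≥ 10, so +4): 15 + 4 = 19.
§5 applies: 19 + 1 = 20.
§6 applies: 20 − 3 = 17.
§7 applies (level before this adjustment is 17 ≥ 14, so +3): 17 + 3 = 20.
Final offense level: 20.
Criminal history: 10 prior points → Category 3 (8-13).
Level 20 falls in the 20-22 band.
Grid: Level 20-22 × Category 3 = 48-53 months.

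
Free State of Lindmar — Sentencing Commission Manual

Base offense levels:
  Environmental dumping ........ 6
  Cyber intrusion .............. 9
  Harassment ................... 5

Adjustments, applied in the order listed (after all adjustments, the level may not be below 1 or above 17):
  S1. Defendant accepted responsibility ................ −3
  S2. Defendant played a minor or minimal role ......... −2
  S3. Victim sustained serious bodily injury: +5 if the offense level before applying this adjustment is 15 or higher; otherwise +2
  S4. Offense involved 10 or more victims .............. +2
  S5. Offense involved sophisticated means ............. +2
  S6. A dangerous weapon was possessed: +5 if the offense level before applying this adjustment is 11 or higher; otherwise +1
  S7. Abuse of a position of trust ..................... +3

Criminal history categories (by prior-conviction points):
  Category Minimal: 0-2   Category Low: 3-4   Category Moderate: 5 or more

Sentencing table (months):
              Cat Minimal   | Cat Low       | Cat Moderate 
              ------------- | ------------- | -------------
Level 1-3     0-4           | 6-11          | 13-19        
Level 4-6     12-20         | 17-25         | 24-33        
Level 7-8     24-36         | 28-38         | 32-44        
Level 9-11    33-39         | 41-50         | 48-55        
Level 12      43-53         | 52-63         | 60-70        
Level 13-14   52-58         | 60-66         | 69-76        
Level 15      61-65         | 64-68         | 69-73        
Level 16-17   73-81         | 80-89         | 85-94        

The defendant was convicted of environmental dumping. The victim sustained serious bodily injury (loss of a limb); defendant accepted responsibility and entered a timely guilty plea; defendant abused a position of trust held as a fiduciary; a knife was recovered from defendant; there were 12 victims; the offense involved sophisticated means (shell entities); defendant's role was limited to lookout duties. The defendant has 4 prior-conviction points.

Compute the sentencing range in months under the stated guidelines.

41-50 months

Base offense level for environmental dumping: 6.
S1 applies: 6 − 3 = 3.
S2 applies: 3 − 2 = 1.
S3 applies (level before this adjustment is 1 < 15, so +2): 1 + 2 = 3.
S4 applies: 3 + 2 = 5.
S5 applies: 5 + 2 = 7.
S6 applies (level before this adjustment is 7 < 11, so +1): 7 + 1 = 8.
S7 applies: 8 + 3 = 11.
Final offense level: 11.
Criminal history: 4 prior points → Category Low (3-4).
Level 11 falls in the 9-11 band.
Grid: Level 9-11 × Category Low = 41-50 months.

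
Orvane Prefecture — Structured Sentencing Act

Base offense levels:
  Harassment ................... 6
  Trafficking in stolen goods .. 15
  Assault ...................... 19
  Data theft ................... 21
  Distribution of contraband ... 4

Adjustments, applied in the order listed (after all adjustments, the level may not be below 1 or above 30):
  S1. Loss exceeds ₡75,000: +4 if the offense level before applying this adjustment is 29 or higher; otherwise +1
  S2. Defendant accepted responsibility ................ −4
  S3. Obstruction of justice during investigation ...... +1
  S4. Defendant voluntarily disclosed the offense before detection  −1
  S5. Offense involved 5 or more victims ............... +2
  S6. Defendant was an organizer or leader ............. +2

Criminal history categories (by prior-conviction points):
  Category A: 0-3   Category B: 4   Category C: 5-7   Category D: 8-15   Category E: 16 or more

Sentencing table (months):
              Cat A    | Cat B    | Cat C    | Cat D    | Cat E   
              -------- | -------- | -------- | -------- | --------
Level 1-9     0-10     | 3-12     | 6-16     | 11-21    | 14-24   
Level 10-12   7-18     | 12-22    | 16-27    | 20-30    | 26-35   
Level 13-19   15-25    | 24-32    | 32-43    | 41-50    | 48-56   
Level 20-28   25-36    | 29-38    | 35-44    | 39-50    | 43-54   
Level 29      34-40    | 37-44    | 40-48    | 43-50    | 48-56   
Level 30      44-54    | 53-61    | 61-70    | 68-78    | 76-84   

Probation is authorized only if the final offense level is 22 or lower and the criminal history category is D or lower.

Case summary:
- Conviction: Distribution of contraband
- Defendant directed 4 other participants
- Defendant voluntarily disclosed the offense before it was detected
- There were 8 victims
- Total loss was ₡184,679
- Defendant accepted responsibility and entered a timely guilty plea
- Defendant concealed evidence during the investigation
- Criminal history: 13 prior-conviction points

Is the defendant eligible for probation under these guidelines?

Base offense level for distribution of contraband: 4.
S1 applies (level before this adjustment is 4 < 29, so +1): 4 + 1 = 5.
S2 applies: 5 − 4 = 1.
S3 applies: 1 + 1 = 2.
S4 applies: 2 − 1 = 1.
S5 applies: 1 + 2 = 3.
S6 applies: 3 + 2 = 5.
Final offense level: 5.
Criminal history: 13 prior points → Category D (8-15).
Level 5 falls in the 1-9 band.
Grid: Level 1-9 × Category D = 11-21 months.
Probation check: level 5 ≤ 22 and category D ≤ D → eligible.

Yes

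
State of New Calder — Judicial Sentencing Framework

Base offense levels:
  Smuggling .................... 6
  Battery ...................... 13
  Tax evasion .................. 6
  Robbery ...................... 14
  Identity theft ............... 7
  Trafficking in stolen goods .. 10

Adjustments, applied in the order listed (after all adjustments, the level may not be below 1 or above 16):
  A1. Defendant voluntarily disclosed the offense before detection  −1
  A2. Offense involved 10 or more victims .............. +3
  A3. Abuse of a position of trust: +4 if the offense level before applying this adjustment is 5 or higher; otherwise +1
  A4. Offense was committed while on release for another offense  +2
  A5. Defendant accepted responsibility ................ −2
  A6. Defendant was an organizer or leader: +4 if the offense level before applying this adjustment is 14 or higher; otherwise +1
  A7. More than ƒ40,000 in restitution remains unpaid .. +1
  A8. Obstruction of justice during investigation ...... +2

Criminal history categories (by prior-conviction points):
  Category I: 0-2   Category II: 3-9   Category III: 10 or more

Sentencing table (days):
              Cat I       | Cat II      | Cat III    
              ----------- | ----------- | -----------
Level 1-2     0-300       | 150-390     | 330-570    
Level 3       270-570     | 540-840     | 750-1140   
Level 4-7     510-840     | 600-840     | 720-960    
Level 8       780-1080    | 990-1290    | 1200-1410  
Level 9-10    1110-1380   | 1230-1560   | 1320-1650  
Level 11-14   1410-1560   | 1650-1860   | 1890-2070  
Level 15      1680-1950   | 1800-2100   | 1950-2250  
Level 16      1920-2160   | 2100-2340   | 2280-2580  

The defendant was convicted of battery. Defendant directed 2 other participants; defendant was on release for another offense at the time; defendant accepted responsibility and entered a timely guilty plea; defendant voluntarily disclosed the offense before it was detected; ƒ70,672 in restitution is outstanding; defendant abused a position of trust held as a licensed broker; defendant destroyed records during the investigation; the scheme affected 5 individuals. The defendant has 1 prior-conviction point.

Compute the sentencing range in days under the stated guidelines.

Base offense level for battery: 13.
A1 applies: 13 − 1 = 12.
A3 applies (level before this adjustment is 12 ≥ 5, so +4): 12 + 4 = 16.
A4 applies: 16 + 2 = 18.
A5 applies: 18 − 2 = 16.
A6 applies (level before this adjustment is 16 ≥ 14, so +4): 16 + 4 = 20.
A7 applies: 20 + 1 = 21.
A8 applies: 21 + 2 = 23.
Level 23 exceeds the maximum of 16; capped at 16.
Final offense level: 16.
Criminal history: 1 prior point → Category I (0-2).
Level 16 falls in the 16 band.
Grid: Level 16 × Category I = 1920-2160 days.

1920-2160 days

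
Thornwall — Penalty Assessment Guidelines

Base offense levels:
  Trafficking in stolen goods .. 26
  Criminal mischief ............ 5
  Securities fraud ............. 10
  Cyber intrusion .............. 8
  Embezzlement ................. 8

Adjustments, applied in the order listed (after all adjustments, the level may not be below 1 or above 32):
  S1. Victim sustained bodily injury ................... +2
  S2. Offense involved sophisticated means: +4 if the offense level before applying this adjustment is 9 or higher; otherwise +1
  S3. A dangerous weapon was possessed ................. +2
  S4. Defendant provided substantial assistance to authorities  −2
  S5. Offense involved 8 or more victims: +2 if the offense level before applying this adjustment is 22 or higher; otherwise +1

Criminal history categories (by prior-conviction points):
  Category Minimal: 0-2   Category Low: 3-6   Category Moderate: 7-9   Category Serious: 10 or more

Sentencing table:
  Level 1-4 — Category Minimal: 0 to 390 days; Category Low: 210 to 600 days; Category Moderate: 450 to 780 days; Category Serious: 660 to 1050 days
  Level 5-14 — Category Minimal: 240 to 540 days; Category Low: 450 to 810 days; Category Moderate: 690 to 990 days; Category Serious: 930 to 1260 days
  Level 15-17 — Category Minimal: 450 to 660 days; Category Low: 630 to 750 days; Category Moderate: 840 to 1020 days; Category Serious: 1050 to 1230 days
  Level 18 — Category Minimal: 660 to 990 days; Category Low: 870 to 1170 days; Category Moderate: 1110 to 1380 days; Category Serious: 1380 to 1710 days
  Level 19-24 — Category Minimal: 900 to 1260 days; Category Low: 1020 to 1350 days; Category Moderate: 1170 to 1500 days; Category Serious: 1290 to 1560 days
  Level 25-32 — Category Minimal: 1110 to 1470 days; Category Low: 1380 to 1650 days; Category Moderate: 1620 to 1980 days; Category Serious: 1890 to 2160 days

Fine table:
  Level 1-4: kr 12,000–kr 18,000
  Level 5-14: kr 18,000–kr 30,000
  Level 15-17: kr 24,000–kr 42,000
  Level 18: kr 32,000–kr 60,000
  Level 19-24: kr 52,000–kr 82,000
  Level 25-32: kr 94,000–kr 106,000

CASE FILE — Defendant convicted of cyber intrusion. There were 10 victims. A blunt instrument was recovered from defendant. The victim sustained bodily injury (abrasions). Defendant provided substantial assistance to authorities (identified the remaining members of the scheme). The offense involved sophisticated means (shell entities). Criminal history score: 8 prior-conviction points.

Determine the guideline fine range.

kr 24,000–kr 42,000

Base offense level for cyber intrusion: 8.
S1 applies: 8 + 2 = 10.
S2 applies (level before this adjustment is 10 ≥ 9, so +4): 10 + 4 = 14.
S3 applies: 14 + 2 = 16.
S4 applies: 16 − 2 = 14.
S5 applies (level before this adjustment is 14 < 22, so +1): 14 + 1 = 15.
Final offense level: 15.
Level 15 falls in the 15-17 band.
Fine table: Level 15-17 → kr 24,000–kr 42,000.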